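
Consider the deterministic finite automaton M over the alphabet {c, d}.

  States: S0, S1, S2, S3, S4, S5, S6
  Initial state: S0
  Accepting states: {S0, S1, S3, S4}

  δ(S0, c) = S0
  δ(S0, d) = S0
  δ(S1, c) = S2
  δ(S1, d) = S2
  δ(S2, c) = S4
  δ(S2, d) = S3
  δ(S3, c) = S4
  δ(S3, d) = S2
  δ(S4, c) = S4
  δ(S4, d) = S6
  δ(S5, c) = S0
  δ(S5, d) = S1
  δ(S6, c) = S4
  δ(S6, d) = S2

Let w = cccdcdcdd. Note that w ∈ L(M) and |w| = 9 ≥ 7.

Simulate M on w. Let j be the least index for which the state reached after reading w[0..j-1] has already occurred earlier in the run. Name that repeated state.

State sequence: S0 -c-> S0 -c-> S0 -c-> S0 -d-> S0 -c-> S0 -d-> S0 -c-> S0 -d-> S0 -d-> S0
First repeat at step 1: S0 was already visited.

The earliest repeat is at step j = 1: M is in S0, which it already visited at step i = 0.

S0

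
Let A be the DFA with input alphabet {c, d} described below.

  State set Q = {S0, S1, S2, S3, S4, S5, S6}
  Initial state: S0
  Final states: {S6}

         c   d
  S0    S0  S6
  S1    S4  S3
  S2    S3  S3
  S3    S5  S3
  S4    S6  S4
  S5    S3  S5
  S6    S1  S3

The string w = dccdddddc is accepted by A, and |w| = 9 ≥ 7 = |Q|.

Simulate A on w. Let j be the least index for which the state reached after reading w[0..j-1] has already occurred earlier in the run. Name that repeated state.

S4

State sequence: S0 -d-> S6 -c-> S1 -c-> S4 -d-> S4 -d-> S4 -d-> S4 -d-> S4 -d-> S4 -c-> S6
First repeat at step 4: S4 was already visited.

The earliest repeat is at step j = 4: A is in S4, which it already visited at step i = 3.
Since A has 7 states, any run of length ≥ 7 visits 7+1 states, so by pigeonhole some state repeats within the first 7 steps — that repeat gives the pumpable loop.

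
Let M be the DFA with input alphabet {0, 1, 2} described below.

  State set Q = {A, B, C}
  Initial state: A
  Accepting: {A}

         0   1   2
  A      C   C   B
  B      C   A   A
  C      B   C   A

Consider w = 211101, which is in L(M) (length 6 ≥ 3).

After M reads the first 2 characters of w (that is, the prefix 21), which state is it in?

A

State sequence: A -2-> B -1-> A

After reading 2 characters, M is in state A.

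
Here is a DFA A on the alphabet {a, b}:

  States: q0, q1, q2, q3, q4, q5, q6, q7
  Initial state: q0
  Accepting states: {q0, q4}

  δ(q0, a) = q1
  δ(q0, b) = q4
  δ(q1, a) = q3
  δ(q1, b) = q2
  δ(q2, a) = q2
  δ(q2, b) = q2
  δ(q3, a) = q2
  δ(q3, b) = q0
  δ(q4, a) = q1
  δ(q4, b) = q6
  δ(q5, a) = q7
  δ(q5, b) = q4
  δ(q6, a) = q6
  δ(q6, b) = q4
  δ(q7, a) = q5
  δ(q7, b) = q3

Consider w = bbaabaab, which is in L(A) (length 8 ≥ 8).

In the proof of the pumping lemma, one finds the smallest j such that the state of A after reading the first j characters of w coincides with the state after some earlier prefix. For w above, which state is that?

q6

Run of A on w = b b a a b a a b:
  step 0: q0  (start)
  step 1: q4  (read b: q0→q4)
  step 2: q6  (read b: q4→q6)
  step 3: q6  (read a: q6→q6)   ← first repeat (q6 seen earlier)
  step 4: q6  (read a: q6→q6)
  step 5: q4  (read b: q6→q4)
  step 6: q1  (read a: q4→q1)
  step 7: q3  (read a: q1→q3)
  step 8: q0  (read b: q3→q0)

The earliest repeat is at step j = 3: A is in q6, which it already visited at step i = 2.
Pumping length from the standard proof: p = 8 (the number of states). The repeated state found above gives |xy| = j ≤ 8 and |y| = j − i ≥ 1.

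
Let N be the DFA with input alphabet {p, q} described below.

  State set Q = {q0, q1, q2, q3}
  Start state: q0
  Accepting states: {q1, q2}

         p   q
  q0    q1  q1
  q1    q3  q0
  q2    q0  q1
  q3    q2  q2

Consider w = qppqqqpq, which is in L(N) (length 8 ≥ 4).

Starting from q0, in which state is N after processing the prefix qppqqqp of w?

q3

Run of N on the first 7 characters of w = q p p q q q p:
  step 0: q0  (start)
  step 1: q1  (read q: q0→q1)
  step 2: q3  (read p: q1→q3)
  step 3: q2  (read p: q3→q2)
  step 4: q1  (read q: q2→q1)
  step 5: q0  (read q: q1→q0)
  step 6: q1  (read q: q0→q1)
  step 7: q3  (read p: q1→q3)

After reading 7 characters, N is in state q3.
(This kind of state-tracing is the core of the pumping-lemma construction: with 4 states, pigeonhole forces a repeat within the first 4 steps.)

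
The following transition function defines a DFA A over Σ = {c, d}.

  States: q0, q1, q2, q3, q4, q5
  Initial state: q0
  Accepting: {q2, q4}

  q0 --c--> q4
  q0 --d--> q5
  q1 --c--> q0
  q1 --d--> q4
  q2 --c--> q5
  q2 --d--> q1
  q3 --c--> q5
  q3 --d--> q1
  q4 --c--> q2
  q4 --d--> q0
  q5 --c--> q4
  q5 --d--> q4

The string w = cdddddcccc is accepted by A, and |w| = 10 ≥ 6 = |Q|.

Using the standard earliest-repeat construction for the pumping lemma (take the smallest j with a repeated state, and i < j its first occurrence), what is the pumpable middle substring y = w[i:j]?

Run of A on w = c d d d d d c c c c:
  step 0: q0  (start)
  step 1: q4  (read c: q0→q4)
  step 2: q0  (read d: q4→q0)   ← first repeat (q0 seen earlier)
  step 3: q5  (read d: q0→q5)
  step 4: q4  (read d: q5→q4)
  step 5: q0  (read d: q4→q0)
  step 6: q5  (read d: q0→q5)
  step 7: q4  (read c: q5→q4)
  step 8: q2  (read c: q4→q2)
  step 9: q5  (read c: q2→q5)
  step 10: q4  (read c: q5→q4)

So i = 0, j = 2, giving x = w[0:0] = ε, y = w[0:2] = cd, z = w[2:10] = ddddcccc.
Check: |xy| = 2 ≤ 6 and |y| = 2 ≥ 1. Reading y takes A from q0 back to q0, so every xyⁱz is accepted.

cd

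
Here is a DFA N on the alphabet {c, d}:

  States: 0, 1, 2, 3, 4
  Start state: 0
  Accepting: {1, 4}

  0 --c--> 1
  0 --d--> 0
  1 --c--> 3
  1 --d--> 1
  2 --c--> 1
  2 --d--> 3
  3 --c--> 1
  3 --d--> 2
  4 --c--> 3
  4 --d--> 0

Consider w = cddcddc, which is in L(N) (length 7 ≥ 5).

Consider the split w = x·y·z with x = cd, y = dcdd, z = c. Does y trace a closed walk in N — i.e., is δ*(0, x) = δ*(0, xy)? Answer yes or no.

Run of N on the first 6 characters of w = c d d c d d:
  step 0: 0  (start)
  step 1: 1  (read c: 0→1)
  step 2: 1  (read d: 1→1)
  step 3: 1  (read d: 1→1)
  step 4: 3  (read c: 1→3)
  step 5: 2  (read d: 3→2)
  step 6: 3  (read d: 2→3)

After x (step 2): 1. After xy (step 6): 3.
They differ (1 ≠ 3), so y is not a cycle from the state after x; this split is not the one the pumping-lemma construction produces, and pumping y need not keep the string in L(N).

no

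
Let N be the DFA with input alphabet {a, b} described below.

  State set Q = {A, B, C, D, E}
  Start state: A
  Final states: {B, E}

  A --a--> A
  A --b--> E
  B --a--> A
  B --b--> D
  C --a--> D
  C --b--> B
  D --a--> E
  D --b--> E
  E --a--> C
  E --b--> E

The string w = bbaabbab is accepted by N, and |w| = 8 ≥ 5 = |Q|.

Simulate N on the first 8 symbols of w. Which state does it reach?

State sequence: A -b-> E -b-> E -a-> C -a-> D -b-> E -b-> E -a-> C -b-> B

After reading 8 characters, N is in state B.

B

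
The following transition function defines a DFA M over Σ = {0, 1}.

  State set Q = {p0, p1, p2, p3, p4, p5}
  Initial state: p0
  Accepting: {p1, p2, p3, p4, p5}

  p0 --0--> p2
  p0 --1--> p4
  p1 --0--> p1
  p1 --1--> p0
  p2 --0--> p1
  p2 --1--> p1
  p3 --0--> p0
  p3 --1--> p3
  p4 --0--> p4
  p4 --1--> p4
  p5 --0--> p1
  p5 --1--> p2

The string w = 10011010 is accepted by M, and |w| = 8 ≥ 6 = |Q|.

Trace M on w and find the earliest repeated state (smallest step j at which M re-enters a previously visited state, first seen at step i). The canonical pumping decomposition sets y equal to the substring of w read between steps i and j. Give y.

State sequence: p0 -1-> p4 -0-> p4 -0-> p4 -1-> p4 -1-> p4 -0-> p4 -1-> p4 -0-> p4
First repeat at step 2: p4 was already visited.

So i = 1, j = 2, giving x = w[0:1] = 1, y = w[1:2] = 0, z = w[2:8] = 011010.
Check: |xy| = 2 ≤ 6 and |y| = 1 ≥ 1. Reading y takes M from p4 back to p4, so every xyⁱz is accepted.

0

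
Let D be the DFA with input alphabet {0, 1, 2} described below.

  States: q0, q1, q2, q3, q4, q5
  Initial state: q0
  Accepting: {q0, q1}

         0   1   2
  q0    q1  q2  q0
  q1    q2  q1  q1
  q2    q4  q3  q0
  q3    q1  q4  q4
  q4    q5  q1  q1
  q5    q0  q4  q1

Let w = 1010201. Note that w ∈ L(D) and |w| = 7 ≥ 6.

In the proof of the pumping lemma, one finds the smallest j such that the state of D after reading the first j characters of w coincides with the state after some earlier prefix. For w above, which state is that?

State sequence: q0 -1-> q2 -0-> q4 -1-> q1 -0-> q2 -2-> q0 -0-> q1 -1-> q1
First repeat at step 4: q2 was already visited.

The earliest repeat is at step j = 4: D is in q2, which it already visited at step i = 1.
Since D has 6 states, any run of length ≥ 6 visits 6+1 states, so by pigeonhole some state repeats within the first 6 steps — that repeat gives the pumpable loop.

q2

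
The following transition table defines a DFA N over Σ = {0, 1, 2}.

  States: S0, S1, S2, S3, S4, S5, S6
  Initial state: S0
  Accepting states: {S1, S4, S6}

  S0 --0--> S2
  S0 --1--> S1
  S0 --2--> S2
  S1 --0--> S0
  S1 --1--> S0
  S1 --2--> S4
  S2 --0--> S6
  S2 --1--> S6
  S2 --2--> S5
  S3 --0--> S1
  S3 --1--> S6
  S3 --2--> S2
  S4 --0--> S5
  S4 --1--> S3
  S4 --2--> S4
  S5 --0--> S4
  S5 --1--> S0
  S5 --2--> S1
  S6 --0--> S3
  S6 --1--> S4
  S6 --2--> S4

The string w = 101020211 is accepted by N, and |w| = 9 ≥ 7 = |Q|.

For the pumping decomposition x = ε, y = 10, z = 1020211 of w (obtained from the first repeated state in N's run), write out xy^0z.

1020211

xy⁰z = xz = ε·1020211 = 1020211.
Reading y = 10 takes N from S0 back to S0, so after x the machine is still in S0, and z then leads to the accepting state S6. Hence 1020211 ∈ L(N).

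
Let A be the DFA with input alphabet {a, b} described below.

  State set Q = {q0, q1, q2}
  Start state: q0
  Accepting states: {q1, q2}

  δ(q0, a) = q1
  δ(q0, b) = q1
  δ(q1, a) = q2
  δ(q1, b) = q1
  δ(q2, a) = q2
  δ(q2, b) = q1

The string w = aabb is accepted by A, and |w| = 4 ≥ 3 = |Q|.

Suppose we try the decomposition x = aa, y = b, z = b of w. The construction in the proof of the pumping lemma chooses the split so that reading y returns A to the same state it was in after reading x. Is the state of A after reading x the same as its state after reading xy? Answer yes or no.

no

Run of A on the first 3 characters of w = a a b:
  step 0: q0  (start)
  step 1: q1  (read a: q0→q1)
  step 2: q2  (read a: q1→q2)
  step 3: q1  (read b: q2→q1)

After x (step 2): q2. After xy (step 3): q1.
They differ (q2 ≠ q1), so y is not a cycle from the state after x; this split is not the one the pumping-lemma construction produces, and pumping y need not keep the string in L(A).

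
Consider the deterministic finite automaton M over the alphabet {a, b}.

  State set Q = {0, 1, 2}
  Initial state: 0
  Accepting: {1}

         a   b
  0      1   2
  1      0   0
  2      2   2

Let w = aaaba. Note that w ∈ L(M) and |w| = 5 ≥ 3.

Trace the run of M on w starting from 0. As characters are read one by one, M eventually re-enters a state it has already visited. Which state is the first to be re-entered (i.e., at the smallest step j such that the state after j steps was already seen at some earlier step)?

Run of M on w = a a a b a:
  step 0: 0  (start)
  step 1: 1  (read a: 0→1)
  step 2: 0  (read a: 1→0)   ← first repeat (0 seen earlier)
  step 3: 1  (read a: 0→1)
  step 4: 0  (read b: 1→0)
  step 5: 1  (read a: 0→1)

The earliest repeat is at step j = 2: M is in 0, which it already visited at step i = 0.

0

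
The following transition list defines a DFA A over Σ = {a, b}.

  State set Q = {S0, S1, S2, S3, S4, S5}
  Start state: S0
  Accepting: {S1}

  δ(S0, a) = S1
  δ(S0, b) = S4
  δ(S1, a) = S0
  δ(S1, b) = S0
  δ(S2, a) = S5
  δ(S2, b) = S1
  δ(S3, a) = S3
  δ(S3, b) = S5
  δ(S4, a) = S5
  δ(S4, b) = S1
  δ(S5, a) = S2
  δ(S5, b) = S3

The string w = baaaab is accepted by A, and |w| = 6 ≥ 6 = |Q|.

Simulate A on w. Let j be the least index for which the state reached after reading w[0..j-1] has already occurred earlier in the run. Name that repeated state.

State sequence: S0 -b-> S4 -a-> S5 -a-> S2 -a-> S5 -a-> S2 -b-> S1
First repeat at step 4: S5 was already visited.

The earliest repeat is at step j = 4: A is in S5, which it already visited at step i = 2.
The DFA has 6 states, so the proof of the pumping lemma guarantees a repeated state among the first 6+1 visited; the segment between the two visits is the pumpable y.

S5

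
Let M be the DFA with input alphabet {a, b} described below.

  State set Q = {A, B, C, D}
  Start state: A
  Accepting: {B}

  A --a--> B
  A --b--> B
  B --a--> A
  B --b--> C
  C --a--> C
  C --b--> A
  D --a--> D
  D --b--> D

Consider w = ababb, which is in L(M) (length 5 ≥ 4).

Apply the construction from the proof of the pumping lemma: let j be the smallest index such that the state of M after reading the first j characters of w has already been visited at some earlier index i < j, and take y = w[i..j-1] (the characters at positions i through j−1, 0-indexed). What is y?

a

State sequence: A -a-> B -b-> C -a-> C -b-> A -b-> B
First repeat at step 3: C was already visited.

So i = 2, j = 3, giving x = w[0:2] = ab, y = w[2:3] = a, z = w[3:5] = bb.
Check: |xy| = 3 ≤ 4 and |y| = 1 ≥ 1. Reading y takes M from C back to C, so every xyⁱz is accepted.
Since M has 4 states, any run of length ≥ 4 visits 4+1 states, so by pigeonhole some state repeats within the first 4 steps — that repeat gives the pumpable loop.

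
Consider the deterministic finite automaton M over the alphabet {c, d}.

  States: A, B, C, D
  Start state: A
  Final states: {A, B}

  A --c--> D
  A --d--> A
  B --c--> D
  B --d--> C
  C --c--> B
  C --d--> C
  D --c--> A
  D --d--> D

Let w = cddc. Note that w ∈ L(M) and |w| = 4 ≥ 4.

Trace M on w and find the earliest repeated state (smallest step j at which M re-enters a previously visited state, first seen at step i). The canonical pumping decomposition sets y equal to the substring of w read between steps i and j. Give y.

Run of M on w = c d d c:
  step 0: A  (start)
  step 1: D  (read c: A→D)
  step 2: D  (read d: D→D)   ← first repeat (D seen earlier)
  step 3: D  (read d: D→D)
  step 4: A  (read c: D→A)

So i = 1, j = 2, giving x = w[0:1] = c, y = w[1:2] = d, z = w[2:4] = dc.
Check: |xy| = 2 ≤ 4 and |y| = 1 ≥ 1. Reading y takes M from D back to D, so every xyⁱz is accepted.

d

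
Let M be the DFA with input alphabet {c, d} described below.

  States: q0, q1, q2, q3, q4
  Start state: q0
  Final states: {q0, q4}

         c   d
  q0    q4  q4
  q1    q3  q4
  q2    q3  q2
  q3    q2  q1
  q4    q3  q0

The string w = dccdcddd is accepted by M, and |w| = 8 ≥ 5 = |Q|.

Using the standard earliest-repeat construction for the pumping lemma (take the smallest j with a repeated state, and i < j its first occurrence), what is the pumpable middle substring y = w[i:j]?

d

State sequence: q0 -d-> q4 -c-> q3 -c-> q2 -d-> q2 -c-> q3 -d-> q1 -d-> q4 -d-> q0
First repeat at step 4: q2 was already visited.

So i = 3, j = 4, giving x = w[0:3] = dcc, y = w[3:4] = d, z = w[4:8] = cddd.
Check: |xy| = 4 ≤ 5 and |y| = 1 ≥ 1. Reading y takes M from q2 back to q2, so every xyⁱz is accepted.
With |Q| = 5, pigeonhole forces a state repeat no later than step 5; the substring read between the first and second visits to that state can be pumped.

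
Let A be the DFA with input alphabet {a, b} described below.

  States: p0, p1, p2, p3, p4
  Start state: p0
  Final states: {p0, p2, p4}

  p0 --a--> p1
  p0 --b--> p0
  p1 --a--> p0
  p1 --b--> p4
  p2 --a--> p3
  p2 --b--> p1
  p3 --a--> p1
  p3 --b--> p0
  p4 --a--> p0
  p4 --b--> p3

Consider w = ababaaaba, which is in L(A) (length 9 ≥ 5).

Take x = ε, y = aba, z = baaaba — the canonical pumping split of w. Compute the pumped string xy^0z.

baaaba

xy⁰z = xz = ε·baaaba = baaaba.
Reading y = aba takes A from p0 back to p0, so after x the machine is still in p0, and z then leads to the accepting state p0. Hence baaaba ∈ L(A).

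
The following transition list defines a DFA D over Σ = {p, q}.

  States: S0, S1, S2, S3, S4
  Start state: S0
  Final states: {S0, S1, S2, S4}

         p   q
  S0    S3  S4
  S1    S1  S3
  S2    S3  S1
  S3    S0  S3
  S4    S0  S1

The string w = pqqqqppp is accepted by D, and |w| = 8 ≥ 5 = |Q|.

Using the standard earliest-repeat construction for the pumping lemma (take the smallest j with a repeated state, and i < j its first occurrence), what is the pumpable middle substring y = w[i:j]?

q

State sequence: S0 -p-> S3 -q-> S3 -q-> S3 -q-> S3 -q-> S3 -p-> S0 -p-> S3 -p-> S0
First repeat at step 2: S3 was already visited.

So i = 1, j = 2, giving x = w[0:1] = p, y = w[1:2] = q, z = w[2:8] = qqqppp.
Check: |xy| = 2 ≤ 5 and |y| = 1 ≥ 1. Reading y takes D from S3 back to S3, so every xyⁱz is accepted.
Since D has 5 states, any run of length ≥ 5 visits 5+1 states, so by pigeonhole some state repeats within the first 5 steps — that repeat gives the pumpable loop.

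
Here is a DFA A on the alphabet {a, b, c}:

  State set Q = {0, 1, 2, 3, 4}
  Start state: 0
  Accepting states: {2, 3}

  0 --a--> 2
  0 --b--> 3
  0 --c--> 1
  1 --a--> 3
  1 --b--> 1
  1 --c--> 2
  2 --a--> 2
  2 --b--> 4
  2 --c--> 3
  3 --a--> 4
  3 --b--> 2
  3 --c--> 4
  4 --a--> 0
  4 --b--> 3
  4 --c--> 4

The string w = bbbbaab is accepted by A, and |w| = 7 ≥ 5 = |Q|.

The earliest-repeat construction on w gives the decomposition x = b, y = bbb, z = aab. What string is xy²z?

bbbbbbbaab

xy^2z = b·bbb·bbb·aab = bbbbbbbaab.
Reading y = bbb takes A from 3 back to 3, so after x·y·y the machine is still in 3, and z then leads to the accepting state 3. Hence bbbbbbbaab ∈ L(A).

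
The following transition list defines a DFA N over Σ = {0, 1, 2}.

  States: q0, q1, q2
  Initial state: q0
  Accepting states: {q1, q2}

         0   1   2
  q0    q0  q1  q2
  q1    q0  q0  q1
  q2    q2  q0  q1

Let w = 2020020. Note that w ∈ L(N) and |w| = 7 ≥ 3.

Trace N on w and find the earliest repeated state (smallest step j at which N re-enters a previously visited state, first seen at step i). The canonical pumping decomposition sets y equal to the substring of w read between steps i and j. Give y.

0

Run of N on w = 2 0 2 0 0 2 0:
  step 0: q0  (start)
  step 1: q2  (read 2: q0→q2)
  step 2: q2  (read 0: q2→q2)   ← first repeat (q2 seen earlier)
  step 3: q1  (read 2: q2→q1)
  step 4: q0  (read 0: q1→q0)
  step 5: q0  (read 0: q0→q0)
  step 6: q2  (read 2: q0→q2)
  step 7: q2  (read 0: q2→q2)

So i = 1, j = 2, giving x = w[0:1] = 2, y = w[1:2] = 0, z = w[2:7] = 20020.
Check: |xy| = 2 ≤ 3 and |y| = 1 ≥ 1. Reading y takes N from q2 back to q2, so every xyⁱz is accepted.
With |Q| = 3, pigeonhole forces a state repeat no later than step 3; the substring read between the first and second visits to that state can be pumped.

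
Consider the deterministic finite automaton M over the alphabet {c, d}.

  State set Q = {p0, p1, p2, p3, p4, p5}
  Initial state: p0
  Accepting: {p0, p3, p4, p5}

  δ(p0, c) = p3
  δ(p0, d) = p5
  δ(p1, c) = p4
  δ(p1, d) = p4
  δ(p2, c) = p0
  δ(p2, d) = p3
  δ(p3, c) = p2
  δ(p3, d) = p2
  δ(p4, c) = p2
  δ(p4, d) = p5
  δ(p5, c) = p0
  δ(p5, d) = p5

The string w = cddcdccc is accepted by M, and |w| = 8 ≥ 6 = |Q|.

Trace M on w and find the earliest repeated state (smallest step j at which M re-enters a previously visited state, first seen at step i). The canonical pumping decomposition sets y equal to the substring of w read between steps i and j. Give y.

dd

State sequence: p0 -c-> p3 -d-> p2 -d-> p3 -c-> p2 -d-> p3 -c-> p2 -c-> p0 -c-> p3
First repeat at step 3: p3 was already visited.

So i = 1, j = 3, giving x = w[0:1] = c, y = w[1:3] = dd, z = w[3:8] = cdccc.
Check: |xy| = 3 ≤ 6 and |y| = 2 ≥ 1. Reading y takes M from p3 back to p3, so every xyⁱz is accepted.
Pumping length from the standard proof: p = 6 (the number of states). The repeated state found above gives |xy| = j ≤ 6 and |y| = j − i ≥ 1.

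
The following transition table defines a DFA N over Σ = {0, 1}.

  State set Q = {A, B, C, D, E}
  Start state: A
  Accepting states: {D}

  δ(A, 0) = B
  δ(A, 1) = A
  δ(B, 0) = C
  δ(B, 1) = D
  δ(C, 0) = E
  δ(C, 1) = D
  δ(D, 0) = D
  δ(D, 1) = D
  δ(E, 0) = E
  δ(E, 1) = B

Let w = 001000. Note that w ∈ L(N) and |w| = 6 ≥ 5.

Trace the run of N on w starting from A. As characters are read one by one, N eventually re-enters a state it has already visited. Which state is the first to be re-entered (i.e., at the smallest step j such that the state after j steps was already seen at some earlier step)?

State sequence: A -0-> B -0-> C -1-> D -0-> D -0-> D -0-> D
First repeat at step 4: D was already visited.

The earliest repeat is at step j = 4: N is in D, which it already visited at step i = 3.
With |Q| = 5, pigeonhole forces a state repeat no later than step 5; the substring read between the first and second visits to that state can be pumped.

D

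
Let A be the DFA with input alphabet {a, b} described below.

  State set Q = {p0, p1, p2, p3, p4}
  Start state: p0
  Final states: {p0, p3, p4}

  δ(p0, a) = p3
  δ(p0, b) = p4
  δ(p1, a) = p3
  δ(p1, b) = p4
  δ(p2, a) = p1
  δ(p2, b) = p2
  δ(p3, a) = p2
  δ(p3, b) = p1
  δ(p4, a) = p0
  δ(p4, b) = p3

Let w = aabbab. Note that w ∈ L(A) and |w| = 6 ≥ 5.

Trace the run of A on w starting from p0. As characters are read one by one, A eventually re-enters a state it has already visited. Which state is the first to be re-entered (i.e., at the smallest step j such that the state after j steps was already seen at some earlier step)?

State sequence: p0 -a-> p3 -a-> p2 -b-> p2 -b-> p2 -a-> p1 -b-> p4
First repeat at step 3: p2 was already visited.

The earliest repeat is at step j = 3: A is in p2, which it already visited at step i = 2.

p2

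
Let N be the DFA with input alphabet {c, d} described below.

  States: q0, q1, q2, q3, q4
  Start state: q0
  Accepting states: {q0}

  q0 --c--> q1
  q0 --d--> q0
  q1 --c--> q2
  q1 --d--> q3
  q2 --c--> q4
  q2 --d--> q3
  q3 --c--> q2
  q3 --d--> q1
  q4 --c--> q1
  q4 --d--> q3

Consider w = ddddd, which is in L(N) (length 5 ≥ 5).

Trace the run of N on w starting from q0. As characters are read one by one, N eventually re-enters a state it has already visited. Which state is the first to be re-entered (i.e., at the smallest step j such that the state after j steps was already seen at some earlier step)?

Run of N on w = d d d d d:
  step 0: q0  (start)
  step 1: q0  (read d: q0→q0)   ← first repeat (q0 seen earlier)
  step 2: q0  (read d: q0→q0)
  step 3: q0  (read d: q0→q0)
  step 4: q0  (read d: q0→q0)
  step 5: q0  (read d: q0→q0)

The earliest repeat is at step j = 1: N is in q0, which it already visited at step i = 0.
With |Q| = 5, pigeonhole forces a state repeat no later than step 5; the substring read between the first and second visits to that state can be pumped.

q0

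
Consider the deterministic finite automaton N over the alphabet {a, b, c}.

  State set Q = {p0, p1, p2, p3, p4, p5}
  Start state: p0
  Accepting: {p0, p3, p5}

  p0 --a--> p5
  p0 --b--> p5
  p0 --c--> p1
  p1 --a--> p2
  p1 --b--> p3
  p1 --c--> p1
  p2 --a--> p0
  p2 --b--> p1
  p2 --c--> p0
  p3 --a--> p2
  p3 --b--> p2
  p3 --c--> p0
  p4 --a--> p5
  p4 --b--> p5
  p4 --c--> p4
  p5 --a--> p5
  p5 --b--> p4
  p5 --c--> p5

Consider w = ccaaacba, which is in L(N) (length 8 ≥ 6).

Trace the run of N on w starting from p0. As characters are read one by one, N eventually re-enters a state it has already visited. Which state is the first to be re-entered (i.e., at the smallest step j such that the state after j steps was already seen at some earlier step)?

State sequence: p0 -c-> p1 -c-> p1 -a-> p2 -a-> p0 -a-> p5 -c-> p5 -b-> p4 -a-> p5
First repeat at step 2: p1 was already visited.

The earliest repeat is at step j = 2: N is in p1, which it already visited at step i = 1.
With |Q| = 6, pigeonhole forces a state repeat no later than step 6; the substring read between the first and second visits to that state can be pumped.

p1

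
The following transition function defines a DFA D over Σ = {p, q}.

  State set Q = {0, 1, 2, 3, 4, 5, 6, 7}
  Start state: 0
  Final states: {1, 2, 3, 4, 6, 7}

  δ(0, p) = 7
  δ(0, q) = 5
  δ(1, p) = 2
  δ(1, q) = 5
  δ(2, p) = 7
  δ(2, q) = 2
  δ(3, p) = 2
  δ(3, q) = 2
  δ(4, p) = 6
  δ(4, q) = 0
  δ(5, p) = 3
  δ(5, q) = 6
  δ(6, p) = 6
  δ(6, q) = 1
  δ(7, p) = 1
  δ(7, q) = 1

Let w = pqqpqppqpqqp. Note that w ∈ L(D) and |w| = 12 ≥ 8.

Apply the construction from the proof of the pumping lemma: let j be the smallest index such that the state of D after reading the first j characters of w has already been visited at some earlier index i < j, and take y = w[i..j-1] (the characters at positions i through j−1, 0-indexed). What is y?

qqpqp

State sequence: 0 -p-> 7 -q-> 1 -q-> 5 -p-> 3 -q-> 2 -p-> 7 -p-> 1 -q-> 5 -p-> 3 -q-> 2 -q-> 2 -p-> 7
First repeat at step 6: 7 was already visited.

So i = 1, j = 6, giving x = w[0:1] = p, y = w[1:6] = qqpqp, z = w[6:12] = pqpqqp.
Check: |xy| = 6 ≤ 8 and |y| = 5 ≥ 1. Reading y takes D from 7 back to 7, so every xyⁱz is accepted.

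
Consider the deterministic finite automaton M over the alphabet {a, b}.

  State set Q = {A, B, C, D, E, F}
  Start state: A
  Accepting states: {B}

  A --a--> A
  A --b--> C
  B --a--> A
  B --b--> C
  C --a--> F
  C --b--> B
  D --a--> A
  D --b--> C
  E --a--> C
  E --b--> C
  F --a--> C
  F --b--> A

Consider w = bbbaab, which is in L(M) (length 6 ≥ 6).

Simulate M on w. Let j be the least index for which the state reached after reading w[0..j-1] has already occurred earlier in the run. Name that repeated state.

C

State sequence: A -b-> C -b-> B -b-> C -a-> F -a-> C -b-> B
First repeat at step 3: C was already visited.

The earliest repeat is at step j = 3: M is in C, which it already visited at step i = 1.
Since M has 6 states, any run of length ≥ 6 visits 6+1 states, so by pigeonhole some state repeats within the first 6 steps — that repeat gives the pumpable loop.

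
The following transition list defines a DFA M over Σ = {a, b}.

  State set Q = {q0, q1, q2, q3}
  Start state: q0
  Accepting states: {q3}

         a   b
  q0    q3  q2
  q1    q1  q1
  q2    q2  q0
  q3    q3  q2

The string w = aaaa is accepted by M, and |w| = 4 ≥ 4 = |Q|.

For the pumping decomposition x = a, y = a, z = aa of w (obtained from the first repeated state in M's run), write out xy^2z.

xy^2z = a·a·a·aa = aaaaa.
Reading y = a takes M from q3 back to q3, so after x·y·y the machine is still in q3, and z then leads to the accepting state q3. Hence aaaaa ∈ L(M).

aaaaa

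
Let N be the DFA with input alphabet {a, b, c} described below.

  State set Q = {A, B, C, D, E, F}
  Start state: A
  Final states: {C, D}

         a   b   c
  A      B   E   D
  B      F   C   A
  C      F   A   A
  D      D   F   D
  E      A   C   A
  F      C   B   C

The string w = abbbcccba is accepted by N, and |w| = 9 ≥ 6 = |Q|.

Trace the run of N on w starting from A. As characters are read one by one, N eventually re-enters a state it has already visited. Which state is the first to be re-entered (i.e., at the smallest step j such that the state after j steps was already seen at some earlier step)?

A

Run of N on w = a b b b c c c b a:
  step 0: A  (start)
  step 1: B  (read a: A→B)
  step 2: C  (read b: B→C)
  step 3: A  (read b: C→A)   ← first repeat (A seen earlier)
  step 4: E  (read b: A→E)
  step 5: A  (read c: E→A)
  step 6: D  (read c: A→D)
  step 7: D  (read c: D→D)
  step 8: F  (read b: D→F)
  step 9: C  (read a: F→C)

The earliest repeat is at step j = 3: N is in A, which it already visited at step i = 0.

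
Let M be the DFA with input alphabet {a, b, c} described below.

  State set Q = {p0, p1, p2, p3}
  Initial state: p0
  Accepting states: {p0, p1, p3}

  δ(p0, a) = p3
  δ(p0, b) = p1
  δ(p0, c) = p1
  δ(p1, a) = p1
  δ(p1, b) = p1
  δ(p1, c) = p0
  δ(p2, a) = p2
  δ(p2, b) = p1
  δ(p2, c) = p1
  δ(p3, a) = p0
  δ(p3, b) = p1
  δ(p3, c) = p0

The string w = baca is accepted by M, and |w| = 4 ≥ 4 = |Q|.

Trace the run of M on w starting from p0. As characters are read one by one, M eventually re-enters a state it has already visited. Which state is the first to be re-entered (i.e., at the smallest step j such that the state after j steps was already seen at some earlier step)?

p1

State sequence: p0 -b-> p1 -a-> p1 -c-> p0 -a-> p3
First repeat at step 2: p1 was already visited.

The earliest repeat is at step j = 2: M is in p1, which it already visited at step i = 1.
With |Q| = 4, pigeonhole forces a state repeat no later than step 4; the substring read between the first and second visits to that state can be pumped.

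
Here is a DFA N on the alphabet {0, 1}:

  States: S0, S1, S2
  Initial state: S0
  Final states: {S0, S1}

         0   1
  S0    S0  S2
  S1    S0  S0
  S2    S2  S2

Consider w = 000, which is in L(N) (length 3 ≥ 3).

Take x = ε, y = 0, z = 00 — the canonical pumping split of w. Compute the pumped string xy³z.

00000

xy^3z = ε·0·0·0·00 = 00000.
Reading y = 0 takes N from S0 back to S0, so after x·y·y·y the machine is still in S0, and z then leads to the accepting state S0. Hence 00000 ∈ L(N).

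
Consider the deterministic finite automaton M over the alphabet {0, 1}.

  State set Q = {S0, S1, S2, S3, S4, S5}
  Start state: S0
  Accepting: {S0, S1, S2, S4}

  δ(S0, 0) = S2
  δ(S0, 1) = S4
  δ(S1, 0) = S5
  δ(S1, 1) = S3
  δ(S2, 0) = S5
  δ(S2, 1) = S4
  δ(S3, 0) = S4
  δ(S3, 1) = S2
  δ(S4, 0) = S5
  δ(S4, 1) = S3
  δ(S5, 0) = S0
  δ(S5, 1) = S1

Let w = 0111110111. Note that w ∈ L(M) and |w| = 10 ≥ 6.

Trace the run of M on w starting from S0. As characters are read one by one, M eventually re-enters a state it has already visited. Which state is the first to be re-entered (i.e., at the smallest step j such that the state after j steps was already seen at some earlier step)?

State sequence: S0 -0-> S2 -1-> S4 -1-> S3 -1-> S2 -1-> S4 -1-> S3 -0-> S4 -1-> S3 -1-> S2 -1-> S4
First repeat at step 4: S2 was already visited.

The earliest repeat is at step j = 4: M is in S2, which it already visited at step i = 1.
Pumping length from the standard proof: p = 6 (the number of states). The repeated state found above gives |xy| = j ≤ 6 and |y| = j − i ≥ 1.

S2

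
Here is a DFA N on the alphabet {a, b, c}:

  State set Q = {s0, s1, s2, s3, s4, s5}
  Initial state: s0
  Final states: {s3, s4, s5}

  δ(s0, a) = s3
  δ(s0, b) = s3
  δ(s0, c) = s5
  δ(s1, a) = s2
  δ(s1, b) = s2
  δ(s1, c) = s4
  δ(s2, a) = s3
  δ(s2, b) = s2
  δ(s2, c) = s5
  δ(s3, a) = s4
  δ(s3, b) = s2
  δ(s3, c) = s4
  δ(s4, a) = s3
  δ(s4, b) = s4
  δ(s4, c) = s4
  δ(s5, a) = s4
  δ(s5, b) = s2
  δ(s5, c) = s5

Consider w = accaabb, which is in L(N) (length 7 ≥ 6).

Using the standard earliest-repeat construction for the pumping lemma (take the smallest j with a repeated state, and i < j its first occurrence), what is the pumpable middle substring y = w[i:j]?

Run of N on w = a c c a a b b:
  step 0: s0  (start)
  step 1: s3  (read a: s0→s3)
  step 2: s4  (read c: s3→s4)
  step 3: s4  (read c: s4→s4)   ← first repeat (s4 seen earlier)
  step 4: s3  (read a: s4→s3)
  step 5: s4  (read a: s3→s4)
  step 6: s4  (read b: s4→s4)
  step 7: s4  (read b: s4→s4)

So i = 2, j = 3, giving x = w[0:2] = ac, y = w[2:3] = c, z = w[3:7] = aabb.
Check: |xy| = 3 ≤ 6 and |y| = 1 ≥ 1. Reading y takes N from s4 back to s4, so every xyⁱz is accepted.
With |Q| = 6, pigeonhole forces a state repeat no later than step 6; the substring read between the first and second visits to that state can be pumped.

c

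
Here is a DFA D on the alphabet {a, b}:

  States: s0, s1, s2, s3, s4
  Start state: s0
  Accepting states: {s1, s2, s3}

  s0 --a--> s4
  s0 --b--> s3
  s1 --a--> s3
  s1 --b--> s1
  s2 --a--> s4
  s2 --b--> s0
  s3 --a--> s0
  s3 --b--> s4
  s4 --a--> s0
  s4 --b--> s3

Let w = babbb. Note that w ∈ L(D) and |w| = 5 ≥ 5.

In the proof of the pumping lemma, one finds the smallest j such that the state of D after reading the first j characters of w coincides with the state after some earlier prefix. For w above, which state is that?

Run of D on w = b a b b b:
  step 0: s0  (start)
  step 1: s3  (read b: s0→s3)
  step 2: s0  (read a: s3→s0)   ← first repeat (s0 seen earlier)
  step 3: s3  (read b: s0→s3)
  step 4: s4  (read b: s3→s4)
  step 5: s3  (read b: s4→s3)

The earliest repeat is at step j = 2: D is in s0, which it already visited at step i = 0.

s0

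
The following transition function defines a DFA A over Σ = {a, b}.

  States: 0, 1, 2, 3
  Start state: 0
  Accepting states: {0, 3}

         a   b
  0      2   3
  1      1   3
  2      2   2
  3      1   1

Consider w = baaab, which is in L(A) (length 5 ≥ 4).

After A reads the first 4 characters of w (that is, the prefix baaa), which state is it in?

Run of A on the first 4 characters of w = b a a a:
  step 0: 0  (start)
  step 1: 3  (read b: 0→3)
  step 2: 1  (read a: 3→1)
  step 3: 1  (read a: 1→1)
  step 4: 1  (read a: 1→1)

After reading 4 characters, A is in state 1.

1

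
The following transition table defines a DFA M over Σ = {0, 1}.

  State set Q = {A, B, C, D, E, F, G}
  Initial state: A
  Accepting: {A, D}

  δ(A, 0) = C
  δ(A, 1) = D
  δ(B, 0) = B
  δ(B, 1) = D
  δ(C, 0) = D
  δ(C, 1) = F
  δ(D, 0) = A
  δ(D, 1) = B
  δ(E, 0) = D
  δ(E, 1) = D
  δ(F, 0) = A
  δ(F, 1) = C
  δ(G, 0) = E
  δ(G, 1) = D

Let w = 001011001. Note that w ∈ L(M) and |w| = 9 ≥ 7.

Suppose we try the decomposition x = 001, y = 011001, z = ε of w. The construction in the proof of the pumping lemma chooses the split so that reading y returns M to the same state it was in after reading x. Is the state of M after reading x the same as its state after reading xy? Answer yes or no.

no

State sequence: A -0-> C -0-> D -1-> B -0-> B -1-> D -1-> B -0-> B -0-> B -1-> D

After x (step 3): B. After xy (step 9): D.
They differ (B ≠ D), so y is not a cycle from the state after x; this split is not the one the pumping-lemma construction produces, and pumping y need not keep the string in L(M).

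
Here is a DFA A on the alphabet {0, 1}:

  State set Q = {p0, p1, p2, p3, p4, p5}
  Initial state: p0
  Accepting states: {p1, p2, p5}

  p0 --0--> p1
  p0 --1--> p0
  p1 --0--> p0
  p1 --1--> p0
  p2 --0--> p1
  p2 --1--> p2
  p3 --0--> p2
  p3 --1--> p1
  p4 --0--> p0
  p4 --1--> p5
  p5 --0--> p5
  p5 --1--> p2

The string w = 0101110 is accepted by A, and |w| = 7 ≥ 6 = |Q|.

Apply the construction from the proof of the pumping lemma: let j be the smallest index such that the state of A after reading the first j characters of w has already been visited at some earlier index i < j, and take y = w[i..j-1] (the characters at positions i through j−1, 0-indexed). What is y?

Run of A on w = 0 1 0 1 1 1 0:
  step 0: p0  (start)
  step 1: p1  (read 0: p0→p1)
  step 2: p0  (read 1: p1→p0)   ← first repeat (p0 seen earlier)
  step 3: p1  (read 0: p0→p1)
  step 4: p0  (read 1: p1→p0)
  step 5: p0  (read 1: p0→p0)
  step 6: p0  (read 1: p0→p0)
  step 7: p1  (read 0: p0→p1)

So i = 0, j = 2, giving x = w[0:0] = ε, y = w[0:2] = 01, z = w[2:7] = 01110.
Check: |xy| = 2 ≤ 6 and |y| = 2 ≥ 1. Reading y takes A from p0 back to p0, so every xyⁱz is accepted.

01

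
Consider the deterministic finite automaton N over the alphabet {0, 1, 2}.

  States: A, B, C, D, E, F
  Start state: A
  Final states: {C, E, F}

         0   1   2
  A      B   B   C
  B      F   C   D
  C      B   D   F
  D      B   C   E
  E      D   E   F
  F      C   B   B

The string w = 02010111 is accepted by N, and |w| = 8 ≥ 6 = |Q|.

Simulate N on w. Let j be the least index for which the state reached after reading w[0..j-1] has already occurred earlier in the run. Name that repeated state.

B

State sequence: A -0-> B -2-> D -0-> B -1-> C -0-> B -1-> C -1-> D -1-> C
First repeat at step 3: B was already visited.

The earliest repeat is at step j = 3: N is in B, which it already visited at step i = 1.
Pumping length from the standard proof: p = 6 (the number of states). The repeated state found above gives |xy| = j ≤ 6 and |y| = j − i ≥ 1.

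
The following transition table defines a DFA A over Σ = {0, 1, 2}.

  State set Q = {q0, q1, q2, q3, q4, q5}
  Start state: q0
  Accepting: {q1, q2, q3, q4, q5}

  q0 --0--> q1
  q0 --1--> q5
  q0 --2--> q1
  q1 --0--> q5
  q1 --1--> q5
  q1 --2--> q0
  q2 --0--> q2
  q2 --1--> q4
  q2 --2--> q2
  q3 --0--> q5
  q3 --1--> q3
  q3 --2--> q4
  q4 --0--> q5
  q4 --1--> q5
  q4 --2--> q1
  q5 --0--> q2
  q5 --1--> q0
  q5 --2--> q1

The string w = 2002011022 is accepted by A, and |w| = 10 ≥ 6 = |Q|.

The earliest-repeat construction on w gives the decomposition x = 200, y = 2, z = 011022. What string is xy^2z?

xy^2z = 200·2·2·011022 = 20022011022.
Reading y = 2 takes A from q2 back to q2, so after x·y·y the machine is still in q2, and z then leads to the accepting state q2. Hence 20022011022 ∈ L(A).

20022011022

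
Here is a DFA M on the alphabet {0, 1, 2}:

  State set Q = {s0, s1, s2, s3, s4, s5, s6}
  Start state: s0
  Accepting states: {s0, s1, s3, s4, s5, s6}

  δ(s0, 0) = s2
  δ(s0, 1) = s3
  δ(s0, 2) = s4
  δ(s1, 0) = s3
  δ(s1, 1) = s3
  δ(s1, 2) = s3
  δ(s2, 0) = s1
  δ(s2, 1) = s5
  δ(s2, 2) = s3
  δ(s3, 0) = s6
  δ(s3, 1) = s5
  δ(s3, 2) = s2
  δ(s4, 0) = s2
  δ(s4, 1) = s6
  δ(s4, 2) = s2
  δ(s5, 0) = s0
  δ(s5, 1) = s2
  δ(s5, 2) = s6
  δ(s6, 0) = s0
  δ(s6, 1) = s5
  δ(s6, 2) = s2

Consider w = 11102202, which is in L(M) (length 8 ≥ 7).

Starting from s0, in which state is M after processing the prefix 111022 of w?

State sequence: s0 -1-> s3 -1-> s5 -1-> s2 -0-> s1 -2-> s3 -2-> s2

After reading 6 characters, M is in state s2.

s2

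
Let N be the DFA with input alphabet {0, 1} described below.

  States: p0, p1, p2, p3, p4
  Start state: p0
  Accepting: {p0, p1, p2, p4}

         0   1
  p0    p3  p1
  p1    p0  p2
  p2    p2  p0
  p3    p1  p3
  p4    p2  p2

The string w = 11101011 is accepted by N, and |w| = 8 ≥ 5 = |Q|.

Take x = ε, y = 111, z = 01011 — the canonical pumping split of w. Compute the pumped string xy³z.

11111111101011

xy^3z = ε·111·111·111·01011 = 11111111101011.
Reading y = 111 takes N from p0 back to p0, so after x·y·y·y the machine is still in p0, and z then leads to the accepting state p0. Hence 11111111101011 ∈ L(N).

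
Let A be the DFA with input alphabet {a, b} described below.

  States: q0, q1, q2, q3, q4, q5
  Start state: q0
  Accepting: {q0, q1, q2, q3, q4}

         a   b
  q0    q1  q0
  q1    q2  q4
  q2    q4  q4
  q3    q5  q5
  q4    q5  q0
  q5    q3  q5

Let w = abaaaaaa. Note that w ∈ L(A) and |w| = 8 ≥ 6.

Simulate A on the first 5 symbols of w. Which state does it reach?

q5

State sequence: q0 -a-> q1 -b-> q4 -a-> q5 -a-> q3 -a-> q5

After reading 5 characters, A is in state q5.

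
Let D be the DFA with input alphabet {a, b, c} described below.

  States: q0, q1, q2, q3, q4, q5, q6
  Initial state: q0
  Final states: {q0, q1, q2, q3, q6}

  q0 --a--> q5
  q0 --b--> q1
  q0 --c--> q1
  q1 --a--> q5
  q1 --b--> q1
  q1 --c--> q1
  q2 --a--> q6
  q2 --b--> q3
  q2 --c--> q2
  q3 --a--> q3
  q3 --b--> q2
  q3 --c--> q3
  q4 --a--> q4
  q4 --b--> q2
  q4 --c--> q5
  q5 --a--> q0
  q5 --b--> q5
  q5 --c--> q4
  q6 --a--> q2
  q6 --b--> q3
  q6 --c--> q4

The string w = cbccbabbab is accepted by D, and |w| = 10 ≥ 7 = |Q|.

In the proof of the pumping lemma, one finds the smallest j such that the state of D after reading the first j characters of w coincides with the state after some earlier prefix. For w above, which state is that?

q1

State sequence: q0 -c-> q1 -b-> q1 -c-> q1 -c-> q1 -b-> q1 -a-> q5 -b-> q5 -b-> q5 -a-> q0 -b-> q1
First repeat at step 2: q1 was already visited.

The earliest repeat is at step j = 2: D is in q1, which it already visited at step i = 1.
With |Q| = 7, pigeonhole forces a state repeat no later than step 7; the substring read between the first and second visits to that state can be pumped.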